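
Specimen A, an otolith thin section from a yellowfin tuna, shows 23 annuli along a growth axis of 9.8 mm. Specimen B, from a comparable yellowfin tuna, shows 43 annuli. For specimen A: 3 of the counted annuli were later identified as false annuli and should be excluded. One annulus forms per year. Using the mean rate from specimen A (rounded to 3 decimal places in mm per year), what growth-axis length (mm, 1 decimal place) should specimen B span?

21.1 mm

Specimen A: true annulus count = 23 − 3 = 20.
A: Extension rate ≈ 9.8 / 20 = 0.490 mm/year.
For B, 0.490 mm/year × 43 years = 21.1 mm.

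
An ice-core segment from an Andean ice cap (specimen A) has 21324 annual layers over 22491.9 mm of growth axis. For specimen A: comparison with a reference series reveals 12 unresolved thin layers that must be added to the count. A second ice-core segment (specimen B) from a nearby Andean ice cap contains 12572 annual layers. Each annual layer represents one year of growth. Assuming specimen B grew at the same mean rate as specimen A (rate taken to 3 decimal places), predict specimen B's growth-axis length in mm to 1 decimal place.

Specimen A: adjusted count: 21324 + 12 = 21336 annual layers.
A: Extension rate ≈ 22491.9 / 21336 = 1.054 mm/year.
Length of B = 1.054 × 12572 = 13250.9 mm.

13250.9 mm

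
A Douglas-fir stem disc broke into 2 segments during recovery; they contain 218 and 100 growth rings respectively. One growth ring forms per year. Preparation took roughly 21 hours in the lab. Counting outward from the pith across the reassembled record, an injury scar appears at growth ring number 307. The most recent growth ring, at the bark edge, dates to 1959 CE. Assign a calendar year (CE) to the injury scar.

Total growth rings = 218 + 100 = 318.
Between growth ring 307 and the bark edge there are 318 − 307 = 11 growth rings.
1959 − 11 = 1948 CE.

1948 CE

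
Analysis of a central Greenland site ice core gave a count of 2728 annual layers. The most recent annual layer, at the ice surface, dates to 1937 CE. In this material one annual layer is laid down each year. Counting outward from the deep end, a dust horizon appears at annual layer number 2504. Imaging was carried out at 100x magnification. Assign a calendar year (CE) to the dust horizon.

1713 CE

2728 − 2504 = 224 annual layers lie beyond the dust horizon toward the ice surface.
The annual layer at the ice surface is 1937 CE, so the dust horizon dates to 1937 − 224 = 1713 CE.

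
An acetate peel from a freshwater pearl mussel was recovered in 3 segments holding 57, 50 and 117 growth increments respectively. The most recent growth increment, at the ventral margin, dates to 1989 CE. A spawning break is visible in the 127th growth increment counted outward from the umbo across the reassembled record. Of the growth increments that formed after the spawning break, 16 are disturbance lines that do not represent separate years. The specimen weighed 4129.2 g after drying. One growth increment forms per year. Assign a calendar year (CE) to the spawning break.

Total growth increments = 57 + 50 + 117 = 224.
224 − 127 = 97 growth increments lie beyond the spawning break toward the ventral margin.
Excluding 16 false growth increments: 97 − 16 = 81.
Counting back 81 years from 1989 CE places the spawning break in 1989 − 81 = 1908 CE.

1908 CE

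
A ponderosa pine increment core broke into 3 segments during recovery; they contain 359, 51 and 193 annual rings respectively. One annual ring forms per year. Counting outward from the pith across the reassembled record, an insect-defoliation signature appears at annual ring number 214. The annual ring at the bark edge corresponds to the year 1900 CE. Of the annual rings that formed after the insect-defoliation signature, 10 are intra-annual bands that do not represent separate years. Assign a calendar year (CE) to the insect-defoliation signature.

1521 CE

Total annual rings = 359 + 51 + 193 = 603.
The insect-defoliation signature sits at annual ring 214 from the pith, so 603 − 214 = 389 annual rings formed after it.
389 − 10 false = 379 true annual rings after the insect-defoliation signature.
1900 − 379 = 1521 CE.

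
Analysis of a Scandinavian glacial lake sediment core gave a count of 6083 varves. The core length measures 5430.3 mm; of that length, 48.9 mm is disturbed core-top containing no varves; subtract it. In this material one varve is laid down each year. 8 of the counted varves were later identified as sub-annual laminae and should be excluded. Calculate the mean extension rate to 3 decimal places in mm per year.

0.886 mm per year

True varve count = 6083 − 8 = 6075.
Net length = 5430.3 − 48.9 = 5381.4 mm.
Extension rate ≈ 5381.4 / 6075 = 0.886 mm per year.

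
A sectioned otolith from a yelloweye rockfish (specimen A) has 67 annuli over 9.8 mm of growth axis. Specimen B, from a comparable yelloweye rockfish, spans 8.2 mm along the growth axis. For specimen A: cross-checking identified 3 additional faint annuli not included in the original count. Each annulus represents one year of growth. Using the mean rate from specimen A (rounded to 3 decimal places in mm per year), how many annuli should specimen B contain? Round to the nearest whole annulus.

59 annuli

Specimen A: adjusted count: 67 + 3 = 70 annuli.
A: 9.8 mm over 70 years gives 9.8 / 70 ≈ 0.140 mm/yr.
For B, 8.2 / 0.140 = 58.57 years ≈ 59 annuli.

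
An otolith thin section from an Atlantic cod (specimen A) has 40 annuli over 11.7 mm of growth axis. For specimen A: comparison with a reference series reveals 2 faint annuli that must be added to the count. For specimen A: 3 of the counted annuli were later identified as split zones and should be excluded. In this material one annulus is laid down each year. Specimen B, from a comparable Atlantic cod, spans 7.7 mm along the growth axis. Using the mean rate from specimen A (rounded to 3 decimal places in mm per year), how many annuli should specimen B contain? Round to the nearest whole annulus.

Specimen A: correcting the raw count gives 40 − 3 + 2 = 39 true annuli.
A: Mean rate = 11.7 mm / 39 years ≈ 0.300 mm/year.
For B, 7.7 / 0.300 = 25.67 years ≈ 26 annuli.

26 annuli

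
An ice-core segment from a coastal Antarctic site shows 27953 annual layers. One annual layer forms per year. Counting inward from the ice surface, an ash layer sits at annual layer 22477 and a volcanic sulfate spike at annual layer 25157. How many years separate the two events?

Separation: 25157 − 22477 = 2680 annual layers.
At one annual layer per year, 2680 years elapsed between them.

2680 years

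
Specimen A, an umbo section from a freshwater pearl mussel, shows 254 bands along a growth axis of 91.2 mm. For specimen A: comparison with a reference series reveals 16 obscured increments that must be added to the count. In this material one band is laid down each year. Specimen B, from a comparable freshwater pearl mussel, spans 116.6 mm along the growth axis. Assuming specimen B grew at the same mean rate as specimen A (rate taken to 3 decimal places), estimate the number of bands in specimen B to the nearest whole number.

Specimen A: after corrections the count is 254 + 16 = 270 bands.
A: Extension rate ≈ 91.2 / 270 = 0.338 mm/year.
B spans 116.6 / 0.338 = 344.97 years ≈ 345 bands.

345 bands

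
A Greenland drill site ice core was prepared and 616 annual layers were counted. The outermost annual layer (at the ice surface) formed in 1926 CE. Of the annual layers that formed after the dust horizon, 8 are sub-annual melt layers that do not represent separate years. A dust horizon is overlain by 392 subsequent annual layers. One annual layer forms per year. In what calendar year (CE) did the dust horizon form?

There are 392 annual layers younger than the dust horizon.
Excluding 8 false annual layers: 392 − 8 = 384.
Counting back 384 years from 1926 CE places the dust horizon in 1926 − 384 = 1542 CE.

1542 CE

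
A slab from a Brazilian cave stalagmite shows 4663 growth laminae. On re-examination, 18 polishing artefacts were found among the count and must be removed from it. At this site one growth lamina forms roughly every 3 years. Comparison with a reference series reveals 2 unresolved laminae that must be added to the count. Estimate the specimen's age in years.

True growth lamina count = 4663 − 18 + 2 = 4647.
At 3 years per growth lamina, 4647 × 3 = 13941 years.

13941 years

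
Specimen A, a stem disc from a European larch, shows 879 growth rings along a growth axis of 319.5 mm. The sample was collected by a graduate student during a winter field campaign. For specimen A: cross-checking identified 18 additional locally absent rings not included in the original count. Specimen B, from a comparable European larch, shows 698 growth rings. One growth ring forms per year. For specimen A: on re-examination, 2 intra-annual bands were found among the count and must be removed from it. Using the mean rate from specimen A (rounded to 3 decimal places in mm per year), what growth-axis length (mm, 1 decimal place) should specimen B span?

Specimen A: correcting the raw count gives 879 − 2 + 18 = 895 true growth rings.
A: Mean rate = 319.5 mm / 895 years ≈ 0.357 mm per year.
Length of B = 0.357 × 698 = 249.2 mm.

249.2 mm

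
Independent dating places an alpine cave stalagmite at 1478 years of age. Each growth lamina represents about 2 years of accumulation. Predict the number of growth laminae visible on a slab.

At 2 years per growth lamina, 1478 / 2 = 739 growth laminae are expected.
So 739 growth laminae should be present.

739 growth laminae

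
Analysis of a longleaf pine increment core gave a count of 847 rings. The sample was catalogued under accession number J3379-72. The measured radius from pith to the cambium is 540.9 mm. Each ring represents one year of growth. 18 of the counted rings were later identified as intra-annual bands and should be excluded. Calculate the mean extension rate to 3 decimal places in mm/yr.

Adjusted count: 847 − 18 = 829 rings.
Extension rate ≈ 540.9 / 829 = 0.652 mm/yr.

0.652 mm/yr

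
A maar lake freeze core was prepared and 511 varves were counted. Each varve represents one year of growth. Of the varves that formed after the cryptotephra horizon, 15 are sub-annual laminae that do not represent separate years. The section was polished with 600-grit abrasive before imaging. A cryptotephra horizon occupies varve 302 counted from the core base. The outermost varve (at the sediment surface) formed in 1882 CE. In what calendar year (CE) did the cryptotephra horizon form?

The cryptotephra horizon sits at varve 302 from the core base, so 511 − 302 = 209 varves formed after it.
Removing the 15 false varves leaves 209 − 15 = 194 true varves beyond the cryptotephra horizon.
1882 − 194 = 1688 CE.

1688 CE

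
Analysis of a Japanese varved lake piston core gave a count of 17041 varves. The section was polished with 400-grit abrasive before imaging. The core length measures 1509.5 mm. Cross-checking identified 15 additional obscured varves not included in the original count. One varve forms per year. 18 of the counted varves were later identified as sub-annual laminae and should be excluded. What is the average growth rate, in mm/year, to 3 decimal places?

True varve count = 17041 − 18 + 15 = 17038.
Extension rate ≈ 1509.5 / 17038 = 0.089 mm/year.

0.089 mm/year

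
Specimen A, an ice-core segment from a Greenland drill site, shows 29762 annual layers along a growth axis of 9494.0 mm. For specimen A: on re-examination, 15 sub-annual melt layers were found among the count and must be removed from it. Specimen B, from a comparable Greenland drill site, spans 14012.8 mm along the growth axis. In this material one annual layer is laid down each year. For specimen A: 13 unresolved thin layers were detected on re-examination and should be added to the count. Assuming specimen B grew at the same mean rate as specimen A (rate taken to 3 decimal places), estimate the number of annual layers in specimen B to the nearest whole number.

Specimen A: correcting the raw count gives 29762 − 15 + 13 = 29760 true annual layers.
A: Mean rate = 9494.0 mm / 29760 years ≈ 0.319 mm per year.
B spans 14012.8 / 0.319 = 43927.27 years ≈ 43927 annual layers.

43927 annual layers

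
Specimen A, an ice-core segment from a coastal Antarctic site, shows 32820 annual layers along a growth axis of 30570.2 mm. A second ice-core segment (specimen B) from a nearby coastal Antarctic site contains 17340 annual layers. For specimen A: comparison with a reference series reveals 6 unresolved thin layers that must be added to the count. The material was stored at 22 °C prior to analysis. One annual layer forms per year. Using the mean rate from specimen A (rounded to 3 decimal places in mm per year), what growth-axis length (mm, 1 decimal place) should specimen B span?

16143.5 mm

Specimen A: correcting the raw count gives 32820 + 6 = 32826 true annual layers.
A: Extension rate ≈ 30570.2 / 32826 = 0.931 mm/year.
Length of B = 0.931 × 17340 = 16143.5 mm.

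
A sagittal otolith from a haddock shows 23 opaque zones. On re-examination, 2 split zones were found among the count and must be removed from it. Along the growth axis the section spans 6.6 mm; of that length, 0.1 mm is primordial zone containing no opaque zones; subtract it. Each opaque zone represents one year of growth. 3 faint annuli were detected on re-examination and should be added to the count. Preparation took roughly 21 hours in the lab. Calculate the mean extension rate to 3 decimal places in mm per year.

Correcting the raw count gives 23 − 2 + 3 = 24 true opaque zones.
The growth record spans 6.6 − 0.1 = 6.5 mm.
6.5 mm over 24 years gives 6.5 / 24 ≈ 0.271 mm per year.

0.271 mm per year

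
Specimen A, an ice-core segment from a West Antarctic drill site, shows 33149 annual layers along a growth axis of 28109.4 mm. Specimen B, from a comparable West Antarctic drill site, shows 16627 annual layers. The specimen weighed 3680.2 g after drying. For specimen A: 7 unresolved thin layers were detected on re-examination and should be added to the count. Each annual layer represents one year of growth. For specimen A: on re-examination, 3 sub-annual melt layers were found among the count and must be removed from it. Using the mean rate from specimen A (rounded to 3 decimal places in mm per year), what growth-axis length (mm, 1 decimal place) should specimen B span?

Specimen A: adjusted count: 33149 − 3 + 7 = 33153 annual layers.
A: Mean rate = 28109.4 mm / 33153 years ≈ 0.848 mm/yr.
B's length ≈ 0.848 × 16627 = 14099.7 mm.

14099.7 mm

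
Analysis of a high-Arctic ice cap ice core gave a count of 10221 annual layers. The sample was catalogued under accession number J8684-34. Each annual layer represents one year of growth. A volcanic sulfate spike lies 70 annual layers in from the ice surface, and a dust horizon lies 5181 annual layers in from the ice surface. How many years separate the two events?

5111 years

The two markers are separated by 5181 − 70 = 5111 annual layers.
At one annual layer per year, 5111 years elapsed between them.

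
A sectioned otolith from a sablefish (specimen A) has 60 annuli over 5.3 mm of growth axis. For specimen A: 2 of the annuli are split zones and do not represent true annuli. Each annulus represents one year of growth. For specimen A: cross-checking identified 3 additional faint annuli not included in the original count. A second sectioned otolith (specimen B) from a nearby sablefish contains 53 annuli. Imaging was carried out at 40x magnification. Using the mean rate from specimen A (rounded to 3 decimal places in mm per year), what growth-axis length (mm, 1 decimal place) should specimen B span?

Specimen A: true annulus count = 60 − 2 + 3 = 61.
A: Extension rate ≈ 5.3 / 61 = 0.087 mm/yr.
For B, 0.087 mm/year × 53 years = 4.6 mm.

4.6 mm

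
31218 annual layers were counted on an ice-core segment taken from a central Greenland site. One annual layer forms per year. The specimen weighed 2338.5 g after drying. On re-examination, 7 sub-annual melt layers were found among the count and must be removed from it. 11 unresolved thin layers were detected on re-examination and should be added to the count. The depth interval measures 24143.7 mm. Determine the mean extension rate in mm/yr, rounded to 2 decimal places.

True annual layer count = 31218 − 7 + 11 = 31222.
Mean rate = 24143.7 mm / 31222 years ≈ 0.77 mm/yr.

0.77 mm/yr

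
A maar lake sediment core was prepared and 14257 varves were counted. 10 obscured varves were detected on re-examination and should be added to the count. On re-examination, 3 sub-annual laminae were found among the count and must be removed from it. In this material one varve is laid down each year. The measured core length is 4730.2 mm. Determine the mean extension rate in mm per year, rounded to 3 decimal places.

0.332 mm per year

Correcting the raw count gives 14257 − 3 + 10 = 14264 true varves.
Mean rate = 4730.2 mm / 14264 years ≈ 0.332 mm per year.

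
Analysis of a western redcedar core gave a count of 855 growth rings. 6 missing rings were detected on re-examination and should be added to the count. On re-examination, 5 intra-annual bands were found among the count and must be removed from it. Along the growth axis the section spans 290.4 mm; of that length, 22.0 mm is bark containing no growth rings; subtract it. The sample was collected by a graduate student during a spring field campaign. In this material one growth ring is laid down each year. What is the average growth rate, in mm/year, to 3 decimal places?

After corrections the count is 855 − 5 + 6 = 856 growth rings.
Removing the 22.0 mm offcut leaves 290.4 − 22.0 = 268.4 mm.
Extension rate ≈ 268.4 / 856 = 0.314 mm/year.

0.314 mm/year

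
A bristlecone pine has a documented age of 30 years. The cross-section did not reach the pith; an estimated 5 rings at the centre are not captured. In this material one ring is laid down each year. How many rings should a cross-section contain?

At one ring per year, 30 years correspond to 30 rings.
Subtracting the 5 rings not captured gives 30 − 5 = 25 rings in the record.

25 rings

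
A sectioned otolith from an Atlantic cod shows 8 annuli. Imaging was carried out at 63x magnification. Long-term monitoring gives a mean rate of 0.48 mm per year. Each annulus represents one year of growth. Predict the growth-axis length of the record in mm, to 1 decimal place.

3.8 mm

8 years of growth are recorded.
Length ≈ 0.48 × 8 = 3.8 mm.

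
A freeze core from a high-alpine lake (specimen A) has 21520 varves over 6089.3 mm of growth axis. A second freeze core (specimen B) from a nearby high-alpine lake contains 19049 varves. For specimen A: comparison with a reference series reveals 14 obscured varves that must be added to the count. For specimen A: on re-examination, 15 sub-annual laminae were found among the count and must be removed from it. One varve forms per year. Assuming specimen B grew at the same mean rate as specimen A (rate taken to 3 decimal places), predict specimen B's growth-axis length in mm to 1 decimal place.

Specimen A: after corrections the count is 21520 − 15 + 14 = 21519 varves.
A: Extension rate ≈ 6089.3 / 21519 = 0.283 mm per year.
B's length ≈ 0.283 × 19049 = 5390.9 mm.

5390.9 mm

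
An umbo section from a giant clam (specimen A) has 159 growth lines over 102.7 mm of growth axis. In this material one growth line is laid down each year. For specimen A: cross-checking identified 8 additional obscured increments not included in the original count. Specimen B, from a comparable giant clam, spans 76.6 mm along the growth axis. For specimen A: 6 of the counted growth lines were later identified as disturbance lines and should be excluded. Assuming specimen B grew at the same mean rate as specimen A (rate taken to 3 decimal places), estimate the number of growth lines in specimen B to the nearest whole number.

120 growth lines

Specimen A: true growth line count = 159 − 6 + 8 = 161.
A: Mean rate = 102.7 mm / 161 years ≈ 0.638 mm/yr.
B spans 76.6 / 0.638 = 120.06 years ≈ 120 growth lines.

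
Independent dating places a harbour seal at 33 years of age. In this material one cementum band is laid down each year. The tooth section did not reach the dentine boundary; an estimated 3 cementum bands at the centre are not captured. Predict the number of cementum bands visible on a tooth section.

One cementum band per year gives 33 cementum bands over 33 years.
Subtracting the 3 cementum bands not captured gives 33 − 3 = 30 cementum bands in the record.

30 cementum bands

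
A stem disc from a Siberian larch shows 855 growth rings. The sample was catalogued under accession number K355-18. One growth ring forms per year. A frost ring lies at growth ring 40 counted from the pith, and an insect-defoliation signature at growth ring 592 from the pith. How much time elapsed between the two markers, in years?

The two markers are separated by 592 − 40 = 552 growth rings.
That is 552 years at one growth ring per year.

552 yr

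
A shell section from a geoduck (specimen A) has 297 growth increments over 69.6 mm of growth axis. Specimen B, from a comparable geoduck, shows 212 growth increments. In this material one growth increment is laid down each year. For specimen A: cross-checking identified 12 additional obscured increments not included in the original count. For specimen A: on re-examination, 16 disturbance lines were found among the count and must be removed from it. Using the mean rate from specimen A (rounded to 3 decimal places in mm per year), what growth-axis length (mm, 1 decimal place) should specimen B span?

50.5 mm

Specimen A: after corrections the count is 297 − 16 + 12 = 293 growth increments.
A: Extension rate ≈ 69.6 / 293 = 0.238 mm/year.
B's length ≈ 0.238 × 212 = 50.5 mm.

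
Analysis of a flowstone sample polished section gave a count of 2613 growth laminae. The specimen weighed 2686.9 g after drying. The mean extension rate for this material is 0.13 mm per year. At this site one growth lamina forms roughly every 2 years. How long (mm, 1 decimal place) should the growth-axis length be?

At 2 years per growth lamina, 2613 × 2 = 5226 years.
Length ≈ 0.13 × 5226 = 679.4 mm.

679.4 mm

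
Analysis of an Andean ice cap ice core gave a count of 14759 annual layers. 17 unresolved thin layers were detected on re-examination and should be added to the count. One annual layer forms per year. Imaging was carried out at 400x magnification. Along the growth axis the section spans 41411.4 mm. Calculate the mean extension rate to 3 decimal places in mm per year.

2.803 mm per year

After corrections the count is 14759 + 17 = 14776 annual layers.
Mean rate = 41411.4 mm / 14776 years ≈ 2.803 mm per year.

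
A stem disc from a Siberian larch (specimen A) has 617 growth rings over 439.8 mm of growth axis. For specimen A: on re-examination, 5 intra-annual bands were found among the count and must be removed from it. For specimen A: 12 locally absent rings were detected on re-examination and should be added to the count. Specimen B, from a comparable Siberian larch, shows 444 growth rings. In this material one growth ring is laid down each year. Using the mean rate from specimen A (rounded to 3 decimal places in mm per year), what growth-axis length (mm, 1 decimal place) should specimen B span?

Specimen A: after corrections the count is 617 − 5 + 12 = 624 growth rings.
A: 439.8 mm over 624 years gives 439.8 / 624 ≈ 0.705 mm/yr.
Length of B = 0.705 × 444 = 313.0 mm.

313.0 mm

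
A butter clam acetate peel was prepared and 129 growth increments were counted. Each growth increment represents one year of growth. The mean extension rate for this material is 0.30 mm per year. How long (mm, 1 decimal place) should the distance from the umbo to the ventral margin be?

129 years of growth are recorded.
Predicted length = 0.30 mm/year × 129 years = 38.7 mm.

38.7 mm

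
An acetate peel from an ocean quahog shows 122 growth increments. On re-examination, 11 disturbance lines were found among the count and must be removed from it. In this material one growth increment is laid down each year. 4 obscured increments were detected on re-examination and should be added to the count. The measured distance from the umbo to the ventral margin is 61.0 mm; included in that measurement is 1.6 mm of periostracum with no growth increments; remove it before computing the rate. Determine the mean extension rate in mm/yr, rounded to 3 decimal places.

Adjusted count: 122 − 11 + 4 = 115 growth increments.
Net length = 61.0 − 1.6 = 59.4 mm.
Extension rate ≈ 59.4 / 115 = 0.517 mm/yr.

0.517 mm/yr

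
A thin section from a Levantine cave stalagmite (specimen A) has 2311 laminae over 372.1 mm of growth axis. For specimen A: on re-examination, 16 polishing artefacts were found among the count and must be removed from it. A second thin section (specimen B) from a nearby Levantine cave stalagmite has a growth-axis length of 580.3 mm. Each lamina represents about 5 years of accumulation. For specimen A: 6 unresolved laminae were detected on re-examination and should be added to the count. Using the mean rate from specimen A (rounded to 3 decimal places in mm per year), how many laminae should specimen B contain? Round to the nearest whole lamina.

3627 laminae

Specimen A: true lamina count = 2311 − 16 + 6 = 2301.
Specimen A: at 5 years per lamina, 2301 × 5 = 11505 years.
A: Extension rate ≈ 372.1 / 11505 = 0.032 mm/yr.
B spans 580.3 / 0.032 = 18134.38 years; at 5 years per lamina that is 18134.38 / 5 ≈ 3627 laminae.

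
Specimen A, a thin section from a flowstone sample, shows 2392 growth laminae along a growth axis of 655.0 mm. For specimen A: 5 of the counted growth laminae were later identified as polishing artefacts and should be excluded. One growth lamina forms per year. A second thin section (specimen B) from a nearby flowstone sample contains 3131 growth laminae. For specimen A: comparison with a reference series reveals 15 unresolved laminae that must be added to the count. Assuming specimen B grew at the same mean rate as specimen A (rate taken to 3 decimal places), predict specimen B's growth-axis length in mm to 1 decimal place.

854.8 mm

Specimen A: correcting the raw count gives 2392 − 5 + 15 = 2402 true growth laminae.
A: Mean rate = 655.0 mm / 2402 years ≈ 0.273 mm per year.
B's length ≈ 0.273 × 3131 = 854.8 mm.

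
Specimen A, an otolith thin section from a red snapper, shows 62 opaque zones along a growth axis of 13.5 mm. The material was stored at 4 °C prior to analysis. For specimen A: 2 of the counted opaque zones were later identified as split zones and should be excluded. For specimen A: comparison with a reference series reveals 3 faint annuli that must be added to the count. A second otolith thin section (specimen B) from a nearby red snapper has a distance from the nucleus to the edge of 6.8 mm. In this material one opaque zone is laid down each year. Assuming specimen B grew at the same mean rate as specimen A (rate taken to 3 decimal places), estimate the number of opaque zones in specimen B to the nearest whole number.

32 opaque zones

Specimen A: adjusted count: 62 − 2 + 3 = 63 opaque zones.
A: Extension rate ≈ 13.5 / 63 = 0.214 mm/year.
Specimen B: 6.8 mm / 0.214 mm per year = 31.78 years ≈ 32 opaque zones.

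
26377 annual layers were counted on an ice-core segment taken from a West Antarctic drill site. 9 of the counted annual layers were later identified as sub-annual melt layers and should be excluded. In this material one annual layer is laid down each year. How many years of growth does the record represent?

True annual layer count = 26377 − 9 = 26368.
One annual layer per year makes the duration 26368 years.

26368 years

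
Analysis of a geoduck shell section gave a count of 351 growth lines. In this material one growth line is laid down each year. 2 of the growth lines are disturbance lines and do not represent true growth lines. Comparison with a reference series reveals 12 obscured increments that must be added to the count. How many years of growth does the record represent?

361 years

Correcting the raw count gives 351 − 2 + 12 = 361 true growth lines.
With a one-to-one growth line periodicity this is 361 years.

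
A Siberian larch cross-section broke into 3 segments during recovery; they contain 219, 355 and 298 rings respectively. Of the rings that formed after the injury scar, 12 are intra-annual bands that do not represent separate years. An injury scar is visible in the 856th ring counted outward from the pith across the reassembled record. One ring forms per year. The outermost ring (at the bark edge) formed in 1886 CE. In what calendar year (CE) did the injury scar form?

Total rings = 219 + 355 + 298 = 872.
Between ring 856 and the bark edge there are 872 − 856 = 16 rings.
Removing the 12 false rings leaves 16 − 12 = 4 true rings beyond the injury scar.
1886 − 4 = 1882 CE.

1882 CE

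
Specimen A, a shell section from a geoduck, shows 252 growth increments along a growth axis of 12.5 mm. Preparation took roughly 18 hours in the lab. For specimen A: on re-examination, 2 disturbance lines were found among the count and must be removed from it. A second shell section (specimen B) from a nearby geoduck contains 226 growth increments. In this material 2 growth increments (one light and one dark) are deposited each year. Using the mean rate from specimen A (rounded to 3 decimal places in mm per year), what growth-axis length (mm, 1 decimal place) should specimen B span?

11.3 mm

Specimen A: true growth increment count = 252 − 2 = 250.
Specimen A: dividing by 2 growth increments per year: 250 / 2 = 125 years.
A: Extension rate ≈ 12.5 / 125 = 0.100 mm/year.
Specimen B: dividing by 2 growth increments per year: 226 / 2 = 113 years. Length of B = 0.100 × 113 = 11.3 mm.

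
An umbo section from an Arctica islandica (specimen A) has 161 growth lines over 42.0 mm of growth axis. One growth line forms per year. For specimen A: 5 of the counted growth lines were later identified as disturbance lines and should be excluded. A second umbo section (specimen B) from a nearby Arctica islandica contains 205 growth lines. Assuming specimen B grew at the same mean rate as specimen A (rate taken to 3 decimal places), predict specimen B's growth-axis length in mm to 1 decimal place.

Specimen A: correcting the raw count gives 161 − 5 = 156 true growth lines.
A: Mean rate = 42.0 mm / 156 years ≈ 0.269 mm/year.
For B, 0.269 mm/year × 205 years = 55.1 mm.

55.1 mm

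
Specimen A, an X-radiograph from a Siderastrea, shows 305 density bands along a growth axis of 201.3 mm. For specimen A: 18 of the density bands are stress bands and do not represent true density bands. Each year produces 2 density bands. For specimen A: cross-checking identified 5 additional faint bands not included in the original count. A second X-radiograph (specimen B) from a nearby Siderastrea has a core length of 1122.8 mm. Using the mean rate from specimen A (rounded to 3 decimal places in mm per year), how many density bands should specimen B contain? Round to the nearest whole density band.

1628 density bands

Specimen A: after corrections the count is 305 − 18 + 5 = 292 density bands.
Specimen A: with 2 density bands per year, 292 / 2 = 146 years.
A: Extension rate ≈ 201.3 / 146 = 1.379 mm per year.
B spans 1122.8 / 1.379 = 814.21 years; at 2 density bands per year that is 814.21 × 2 ≈ 1628 density bands.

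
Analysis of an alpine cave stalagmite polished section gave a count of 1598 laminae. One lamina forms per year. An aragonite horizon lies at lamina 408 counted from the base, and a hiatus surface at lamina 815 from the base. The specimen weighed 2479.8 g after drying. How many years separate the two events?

815 − 408 = 407 laminae lie between the two events.
That is 407 years at one lamina per year.

407 yr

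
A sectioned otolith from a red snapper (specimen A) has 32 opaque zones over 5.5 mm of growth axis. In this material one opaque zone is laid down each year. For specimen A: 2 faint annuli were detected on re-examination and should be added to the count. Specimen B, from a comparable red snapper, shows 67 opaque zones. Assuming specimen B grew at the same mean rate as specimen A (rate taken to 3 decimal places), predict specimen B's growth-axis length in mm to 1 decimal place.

Specimen A: correcting the raw count gives 32 + 2 = 34 true opaque zones.
A: 5.5 mm over 34 years gives 5.5 / 34 ≈ 0.162 mm/yr.
B's length ≈ 0.162 × 67 = 10.9 mm.

10.9 mm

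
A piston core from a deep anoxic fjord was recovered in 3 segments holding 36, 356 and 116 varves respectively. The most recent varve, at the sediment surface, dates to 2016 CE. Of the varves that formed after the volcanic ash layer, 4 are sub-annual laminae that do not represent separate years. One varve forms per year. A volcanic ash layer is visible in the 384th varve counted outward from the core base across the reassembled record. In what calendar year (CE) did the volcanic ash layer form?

Total varves = 36 + 356 + 116 = 508.
The volcanic ash layer sits at varve 384 from the core base, so 508 − 384 = 124 varves formed after it.
Removing the 4 false varves leaves 124 − 4 = 120 true varves beyond the volcanic ash layer.
The varve at the sediment surface is 2016 CE, so the volcanic ash layer dates to 2016 − 120 = 1896 CE.

1896 CE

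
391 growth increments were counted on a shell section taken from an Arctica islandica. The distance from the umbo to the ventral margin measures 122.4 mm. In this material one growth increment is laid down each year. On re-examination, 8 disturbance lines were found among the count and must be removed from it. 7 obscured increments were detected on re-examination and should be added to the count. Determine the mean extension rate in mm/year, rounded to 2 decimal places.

Adjusted count: 391 − 8 + 7 = 390 growth increments.
Mean rate = 122.4 mm / 390 years ≈ 0.31 mm/year.

0.31 mm/year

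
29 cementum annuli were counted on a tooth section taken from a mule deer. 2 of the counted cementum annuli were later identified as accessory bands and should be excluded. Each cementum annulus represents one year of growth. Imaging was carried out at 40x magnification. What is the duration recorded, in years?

Correcting the raw count gives 29 − 2 = 27 true cementum annuli.
With a one-to-one cementum annulus periodicity this is 27 years.

27 years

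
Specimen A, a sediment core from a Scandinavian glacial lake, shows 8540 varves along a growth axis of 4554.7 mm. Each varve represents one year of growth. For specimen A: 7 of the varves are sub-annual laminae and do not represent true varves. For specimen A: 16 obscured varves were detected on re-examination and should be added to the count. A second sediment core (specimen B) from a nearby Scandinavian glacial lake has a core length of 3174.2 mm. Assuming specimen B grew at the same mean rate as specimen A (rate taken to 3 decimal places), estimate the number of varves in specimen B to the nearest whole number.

5955 varves

Specimen A: true varve count = 8540 − 7 + 16 = 8549.
A: Extension rate ≈ 4554.7 / 8549 = 0.533 mm/yr.
Specimen B: 3174.2 mm / 0.533 mm per year = 5955.35 years ≈ 5955 varves.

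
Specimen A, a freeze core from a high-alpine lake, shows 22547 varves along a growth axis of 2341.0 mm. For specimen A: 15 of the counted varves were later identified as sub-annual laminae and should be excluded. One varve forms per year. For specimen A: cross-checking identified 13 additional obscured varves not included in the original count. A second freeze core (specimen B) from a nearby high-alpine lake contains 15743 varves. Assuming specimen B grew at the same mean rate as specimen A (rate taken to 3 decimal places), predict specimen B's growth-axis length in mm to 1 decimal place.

Specimen A: adjusted count: 22547 − 15 + 13 = 22545 varves.
A: Extension rate ≈ 2341.0 / 22545 = 0.104 mm per year.
B's length ≈ 0.104 × 15743 = 1637.3 mm.

1637.3 mm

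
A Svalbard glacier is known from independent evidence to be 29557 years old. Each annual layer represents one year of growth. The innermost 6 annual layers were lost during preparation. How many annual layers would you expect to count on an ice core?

At one annual layer per year, 29557 years correspond to 29557 annual layers.
Less the 6 uncaptured annual layers: 29557 − 6 = 29551.

29551 annual layers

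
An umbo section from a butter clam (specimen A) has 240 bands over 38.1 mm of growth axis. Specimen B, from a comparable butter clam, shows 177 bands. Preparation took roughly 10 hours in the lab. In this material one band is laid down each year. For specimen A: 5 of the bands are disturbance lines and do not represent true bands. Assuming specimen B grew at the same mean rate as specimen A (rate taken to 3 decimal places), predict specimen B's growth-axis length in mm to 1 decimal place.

Specimen A: after corrections the count is 240 − 5 = 235 bands.
A: Mean rate = 38.1 mm / 235 years ≈ 0.162 mm/yr.
Length of B = 0.162 × 177 = 28.7 mm.

28.7 mm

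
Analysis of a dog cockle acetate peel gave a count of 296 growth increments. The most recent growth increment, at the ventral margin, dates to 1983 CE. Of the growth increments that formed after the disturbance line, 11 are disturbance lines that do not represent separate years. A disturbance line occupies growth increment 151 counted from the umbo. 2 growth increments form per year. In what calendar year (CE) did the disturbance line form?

The disturbance line sits at growth increment 151 from the umbo, so 296 − 151 = 145 growth increments formed after it.
Removing the 11 false growth increments leaves 145 − 11 = 134 true growth increments beyond the disturbance line.
134 growth increments at 2 per year is 134 / 2 = 67 years.
Counting back 67 years from 1983 CE places the disturbance line in 1983 − 67 = 1916 CE.

1916 CE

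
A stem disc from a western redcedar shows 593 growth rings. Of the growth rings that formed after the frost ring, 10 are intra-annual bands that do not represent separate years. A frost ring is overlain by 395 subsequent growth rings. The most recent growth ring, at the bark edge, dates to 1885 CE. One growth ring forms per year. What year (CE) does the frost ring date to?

1500 CE

There are 395 growth rings younger than the frost ring.
Excluding 10 false growth rings: 395 − 10 = 385.
The growth ring at the bark edge is 1885 CE, so the frost ring dates to 1885 − 385 = 1500 CE.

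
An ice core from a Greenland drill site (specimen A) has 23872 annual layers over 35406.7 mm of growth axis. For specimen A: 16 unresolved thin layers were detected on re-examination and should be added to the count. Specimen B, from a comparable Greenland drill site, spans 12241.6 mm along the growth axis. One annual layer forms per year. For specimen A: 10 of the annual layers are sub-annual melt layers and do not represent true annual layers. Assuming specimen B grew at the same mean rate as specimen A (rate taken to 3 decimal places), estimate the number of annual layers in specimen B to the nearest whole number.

8255 annual layers

Specimen A: after corrections the count is 23872 − 10 + 16 = 23878 annual layers.
A: 35406.7 mm over 23878 years gives 35406.7 / 23878 ≈ 1.483 mm/yr.
B spans 12241.6 / 1.483 = 8254.62 years ≈ 8255 annual layers.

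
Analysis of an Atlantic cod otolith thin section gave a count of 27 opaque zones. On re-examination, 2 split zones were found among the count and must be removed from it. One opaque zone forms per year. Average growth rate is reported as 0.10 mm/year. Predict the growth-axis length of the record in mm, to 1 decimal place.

Adjusted count: 27 − 2 = 25 opaque zones.
Predicted length = 0.10 mm/year × 25 years = 2.5 mm.

2.5 mm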